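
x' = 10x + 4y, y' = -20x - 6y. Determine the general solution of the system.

Coefficient matrix A = [[10, 4], [-20, -6]].
Characteristic polynomial det(A - λI) = λ^2 - 4λ + 20 = 0.
Eigenvalues λ = 2 ± 4i (complex conjugate pair).
For λ=2+4i: an eigenvector is (1,-2) - i(0,-1) = (1, -2 + i).
A real fundamental pair from Re and Im of e^((2+4i)t)v: X_1 = e^(2t)(cos(4t)·(1,-2) + sin(4t)·(0,-1)), X_2 = e^(2t)(sin(4t)·(1,-2) - cos(4t)·(0,-1)).
General solution: c_1X_1 + c_2X_2.

x(t) = c_1e^(2t)cos(4t) + c_2e^(2t)sin(4t), y(t) = -c_1e^(2t)sin(4t) - 2c_1e^(2t)cos(4t) - 2c_2e^(2t)sin(4t) + c_2e^(2t)cos(4t)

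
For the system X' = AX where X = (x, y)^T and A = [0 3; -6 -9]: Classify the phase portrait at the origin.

stable node

A = [[0,3],[-6,-9]]; det(A-λI) = λ^2 + 9λ + 18.
λ = -6, -3: both negative.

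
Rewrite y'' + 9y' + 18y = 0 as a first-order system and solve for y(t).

Let x_1 = y, x_2 = y'. Then x_1' = x_2 and x_2' = -18x_1 - 9x_2.
A = [[0,1],[-18,-9]]; det(A-λI) = λ^2 + 9λ + 18.
Eigenvalues λ = -6, -3 with eigenvectors (1,-6), (1,-3).

y(t) = C_1e^(-6t) + C_2e^(-3t)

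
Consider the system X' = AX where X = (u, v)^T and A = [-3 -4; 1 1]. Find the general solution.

Coefficient matrix A = [[-3, -4], [1, 1]].
Characteristic polynomial det(A - λI) = λ^2 + 2λ + 1 = 0.
Single eigenvalue λ = -1 with algebraic multiplicity 2.
Eigenvector v = (2,-1); generalized eigenvector w with (A-λI)w=v is (-3,1).
General solution: e^(-t)[C_1·v + C_2·(t·v + w)].

u(t) = 2C_1e^(-t) + 2C_2te^(-t) - 3C_2e^(-t), v(t) = -C_1e^(-t) - C_2te^(-t) + C_2e^(-t)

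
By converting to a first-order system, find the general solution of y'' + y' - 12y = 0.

y(t) = c_1e^(-4t) + c_2e^(3t)

Let x_1 = y, x_2 = y'. Then x_1' = x_2 and x_2' = 12x_1 - x_2.
A = [[0,1],[12,-1]]; det(A-λI) = λ^2 + λ - 12.
Eigenvalues λ = -4, 3 with eigenvectors (1,-4), (1,3).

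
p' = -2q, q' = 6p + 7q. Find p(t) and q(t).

p(t) = C_1e^(4t) + 2C_2e^(3t), q(t) = -2C_1e^(4t) - 3C_2e^(3t)

Coefficient matrix A = [[0, -2], [6, 7]].
Characteristic polynomial det(A - λI) = λ^2 - 7λ + 12 = 0.
Eigenvalues λ = 4, 3.
For λ=4: (A-λI) row 1 is [-4, -2], so an eigenvector is (1, -2).
For λ=3: (A-λI) row 1 is [-3, -2], so an eigenvector is (2, -3).
General solution: C_1e^(4t)(1,-2) + C_2e^(3t)(2,-3).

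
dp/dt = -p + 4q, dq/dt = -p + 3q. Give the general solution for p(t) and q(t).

Coefficient matrix A = [[-1, 4], [-1, 3]].
Characteristic polynomial det(A - λI) = λ^2 - 2λ + 1 = 0.
Single eigenvalue λ = 1 with algebraic multiplicity 2.
Eigenvector v = (-2,-1); generalized eigenvector w with (A-λI)w=v is (-3,-2).
General solution: e^(t)[K_1·v + K_2·(t·v + w)].

p(t) = -2K_1e^(t) - 2K_2te^(t) - 3K_2e^(t), q(t) = -K_1e^(t) - K_2te^(t) - 2K_2e^(t)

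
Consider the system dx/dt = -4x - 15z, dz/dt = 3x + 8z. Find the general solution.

x(t) = 2c_1e^(2t)sin(3t) - c_1e^(2t)cos(3t) - c_2e^(2t)sin(3t) - 2c_2e^(2t)cos(3t), z(t) = -c_1e^(2t)sin(3t) + c_2e^(2t)cos(3t)

Coefficient matrix A = [[-4, -15], [3, 8]].
Characteristic polynomial det(A - λI) = λ^2 - 4λ + 13 = 0.
Eigenvalues λ = 2 ± 3i (complex conjugate pair).
For λ=2+3i: an eigenvector is (-1,0) - i(2,-1) = (-1 - 2i, 0 + i).
A real fundamental pair from Re and Im of e^((2+3i)t)v: X_1 = e^(2t)(cos(3t)·(-1,0) + sin(3t)·(2,-1)), X_2 = e^(2t)(sin(3t)·(-1,0) - cos(3t)·(2,-1)).
General solution: c_1X_1 + c_2X_2.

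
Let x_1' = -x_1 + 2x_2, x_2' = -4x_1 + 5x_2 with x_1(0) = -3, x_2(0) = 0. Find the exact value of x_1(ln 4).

A = [[-1,2],[-4,5]]; eigenvalues λ = 3, 1.
Eigenvectors: (1,2) for λ=3, (1,1) for λ=1.
From the initial condition, c_1 = 3, c_2 = -6.
x_1(ln 4) = (3)(4^3)(1) + (-6)(4^1)(1) = 168.

168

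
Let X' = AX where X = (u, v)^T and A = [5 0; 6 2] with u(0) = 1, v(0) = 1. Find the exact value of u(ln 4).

1024

A = [[5,0],[6,2]]; eigenvalues λ = 2, 5.
Eigenvectors: (0,-1) for λ=2, (-1,-2) for λ=5.
From the initial condition, c_1 = 1, c_2 = -1.
u(ln 4) = (1)(4^2)(0) + (-1)(4^5)(-1) = 1024.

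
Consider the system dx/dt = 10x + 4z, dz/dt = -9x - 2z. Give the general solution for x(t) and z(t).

x(t) = -2c_1e^(4t) - 2c_2te^(4t) + c_2e^(4t), z(t) = 3c_1e^(4t) + 3c_2te^(4t) - 2c_2e^(4t)

Coefficient matrix A = [[10, 4], [-9, -2]].
Characteristic polynomial det(A - λI) = λ^2 - 8λ + 16 = 0.
Single eigenvalue λ = 4 with algebraic multiplicity 2.
Eigenvector v = (-2,3); generalized eigenvector w with (A-λI)w=v is (1,-2).
General solution: e^(4t)[c_1·v + c_2·(t·v + w)].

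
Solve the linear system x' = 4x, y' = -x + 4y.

x(t) = -C_2e^(4t), y(t) = C_1e^(4t) + C_2te^(4t) - C_2e^(4t)

Coefficient matrix A = [[4, 0], [-1, 4]].
Characteristic polynomial det(A - λI) = λ^2 - 8λ + 16 = 0.
Single eigenvalue λ = 4 with algebraic multiplicity 2.
Eigenvector v = (0,1); generalized eigenvector w with (A-λI)w=v is (-1,-1).
General solution: e^(4t)[C_1·v + C_2·(t·v + w)].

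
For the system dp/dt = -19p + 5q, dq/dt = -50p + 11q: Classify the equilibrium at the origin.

A = [[-19,5],[-50,11]]; det(A-λI) = λ^2 + 8λ + 41.
λ = -4 ± 5i: negative real part.

stable spiral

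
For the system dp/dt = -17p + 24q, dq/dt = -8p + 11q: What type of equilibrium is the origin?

A = [[-17,24],[-8,11]]; det(A-λI) = λ^2 + 6λ + 5.
λ = -1, -5: both negative.

stable node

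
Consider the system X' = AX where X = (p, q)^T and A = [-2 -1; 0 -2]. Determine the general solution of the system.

Coefficient matrix A = [[-2, -1], [0, -2]].
Characteristic polynomial det(A - λI) = λ^2 + 4λ + 4 = 0.
Single eigenvalue λ = -2 with algebraic multiplicity 2.
Eigenvector v = (-1,0); generalized eigenvector w with (A-λI)w=v is (1,1).
General solution: e^(-2t)[C_1·v + C_2·(t·v + w)].

p(t) = -C_1e^(-2t) - C_2te^(-2t) + C_2e^(-2t), q(t) = C_2e^(-2t)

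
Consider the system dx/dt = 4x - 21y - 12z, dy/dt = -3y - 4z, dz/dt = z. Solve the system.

Coefficient matrix A = [[4, -21, -12], [0, -3, -4], [0, 0, 1]].
det(A - λI) = 0 gives eigenvalues λ = 4, 1, -3.
For λ=4: eigenvector (1,0,0).
For λ=1: eigenvector (-3,-1,1).
For λ=-3: eigenvector (3,1,0).
General solution: K_1e^(4t)(1,0,0) + K_2e^(t)(-3,-1,1) + K_3e^(-3t)(3,1,0).

x(t) = K_1e^(4t) - 3K_2e^(t) + 3K_3e^(-3t), y(t) = -K_2e^(t) + K_3e^(-3t), z(t) = K_2e^(t)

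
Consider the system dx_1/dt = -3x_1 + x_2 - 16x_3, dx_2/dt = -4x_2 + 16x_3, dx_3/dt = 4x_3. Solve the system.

x_1(t) = c_1e^(-3t) - c_2e^(-4t) - 2c_3e^(4t), x_2(t) = c_2e^(-4t) + 2c_3e^(4t), x_3(t) = c_3e^(4t)

Coefficient matrix A = [[-3, 1, -16], [0, -4, 16], [0, 0, 4]].
det(A - λI) = 0 gives eigenvalues λ = -3, -4, 4.
For λ=-3: eigenvector (1,0,0).
For λ=-4: eigenvector (-1,1,0).
For λ=4: eigenvector (-2,2,1).
General solution: c_1e^(-3t)(1,0,0) + c_2e^(-4t)(-1,1,0) + c_3e^(4t)(-2,2,1).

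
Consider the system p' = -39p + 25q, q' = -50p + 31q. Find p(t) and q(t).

Coefficient matrix A = [[-39, 25], [-50, 31]].
Characteristic polynomial det(A - λI) = λ^2 + 8λ + 41 = 0.
Eigenvalues λ = -4 ± 5i (complex conjugate pair).
For λ=-4+5i: an eigenvector is (-1,-1) - i(2,3) = (-1 - 2i, -1 - 3i).
A real fundamental pair from Re and Im of e^((-4+5i)t)v: X_1 = e^(-4t)(cos(5t)·(-1,-1) + sin(5t)·(2,3)), X_2 = e^(-4t)(sin(5t)·(-1,-1) - cos(5t)·(2,3)).
General solution: c_1X_1 + c_2X_2.

p(t) = 2c_1e^(-4t)sin(5t) - c_1e^(-4t)cos(5t) - c_2e^(-4t)sin(5t) - 2c_2e^(-4t)cos(5t), q(t) = 3c_1e^(-4t)sin(5t) - c_1e^(-4t)cos(5t) - c_2e^(-4t)sin(5t) - 3c_2e^(-4t)cos(5t)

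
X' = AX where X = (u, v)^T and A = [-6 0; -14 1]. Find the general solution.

Coefficient matrix A = [[-6, 0], [-14, 1]].
Characteristic polynomial det(A - λI) = λ^2 + 5λ - 6 = 0.
Eigenvalues λ = 1, -6.
For λ=1: (A-λI) row 1 is [-7, 0], so an eigenvector is (0, -1).
For λ=-6: (A-λI) row 2 is [-14, 7], so an eigenvector is (-1, -2).
General solution: C_1e^(t)(0,-1) + C_2e^(-6t)(-1,-2).

u(t) = -C_2e^(-6t), v(t) = -C_1e^(t) - 2C_2e^(-6t)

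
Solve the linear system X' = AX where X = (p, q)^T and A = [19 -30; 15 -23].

p(t) = -3K_1e^(-2t)sin(3t) + K_1e^(-2t)cos(3t) + K_2e^(-2t)sin(3t) + 3K_2e^(-2t)cos(3t), q(t) = -2K_1e^(-2t)sin(3t) + K_1e^(-2t)cos(3t) + K_2e^(-2t)sin(3t) + 2K_2e^(-2t)cos(3t)

Coefficient matrix A = [[19, -30], [15, -23]].
Characteristic polynomial det(A - λI) = λ^2 + 4λ + 13 = 0.
Eigenvalues λ = -2 ± 3i (complex conjugate pair).
For λ=-2+3i: an eigenvector is (1,1) - i(-3,-2) = (1 + 3i, 1 + 2i).
A real fundamental pair from Re and Im of e^((-2+3i)t)v: X_1 = e^(-2t)(cos(3t)·(1,1) + sin(3t)·(-3,-2)), X_2 = e^(-2t)(sin(3t)·(1,1) - cos(3t)·(-3,-2)).
General solution: K_1X_1 + K_2X_2.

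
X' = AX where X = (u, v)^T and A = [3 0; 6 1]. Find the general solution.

Coefficient matrix A = [[3, 0], [6, 1]].
Characteristic polynomial det(A - λI) = λ^2 - 4λ + 3 = 0.
Eigenvalues λ = 3, 1.
For λ=3: (A-λI) row 2 is [6, -2], so an eigenvector is (1, 3).
For λ=1: (A-λI) row 1 is [2, 0], so an eigenvector is (0, -1).
General solution: C_1e^(3t)(1,3) + C_2e^(t)(0,-1).

u(t) = C_1e^(3t), v(t) = 3C_1e^(3t) - C_2e^(t)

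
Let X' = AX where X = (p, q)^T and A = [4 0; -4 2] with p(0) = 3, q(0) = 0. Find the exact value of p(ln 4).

768

A = [[4,0],[-4,2]]; eigenvalues λ = 2, 4.
Eigenvectors: (0,1) for λ=2, (1,-2) for λ=4.
From the initial condition, c_1 = 6, c_2 = 3.
p(ln 4) = (6)(4^2)(0) + (3)(4^4)(1) = 768.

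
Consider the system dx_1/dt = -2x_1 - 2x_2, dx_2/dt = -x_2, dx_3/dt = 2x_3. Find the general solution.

x_1(t) = C_1e^(-2t) - 2C_2e^(-t), x_2(t) = C_2e^(-t), x_3(t) = C_3e^(2t)

Coefficient matrix A = [[-2, -2, 0], [0, -1, 0], [0, 0, 2]].
det(A - λI) = 0 gives eigenvalues λ = -2, -1, 2.
For λ=-2: eigenvector (1,0,0).
For λ=-1: eigenvector (-2,1,0).
For λ=2: eigenvector (0,0,1).
General solution: C_1e^(-2t)(1,0,0) + C_2e^(-t)(-2,1,0) + C_3e^(2t)(0,0,1).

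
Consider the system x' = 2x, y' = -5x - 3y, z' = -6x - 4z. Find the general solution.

x(t) = K_1e^(2t), y(t) = -K_1e^(2t) + K_3e^(-3t), z(t) = -K_1e^(2t) + K_2e^(-4t)

Coefficient matrix A = [[2, 0, 0], [-5, -3, 0], [-6, 0, -4]].
det(A - λI) = 0 gives eigenvalues λ = 2, -4, -3.
For λ=2: eigenvector (1,-1,-1).
For λ=-4: eigenvector (0,0,1).
For λ=-3: eigenvector (0,1,0).
General solution: K_1e^(2t)(1,-1,-1) + K_2e^(-4t)(0,0,1) + K_3e^(-3t)(0,1,0).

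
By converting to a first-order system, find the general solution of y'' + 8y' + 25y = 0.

y(t) = C_1e^(-4t)cos(3t) + C_2e^(-4t)sin(3t)

Let x_1 = y, x_2 = y'. Then x_1' = x_2 and x_2' = -25x_1 - 8x_2.
A = [[0,1],[-25,-8]]; det(A-λI) = λ^2 + 8λ + 25.
Eigenvalues λ = -4 ± 3i.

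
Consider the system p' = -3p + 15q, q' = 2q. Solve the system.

p(t) = -3C_1e^(2t) + C_2e^(-3t), q(t) = -C_1e^(2t)

Coefficient matrix A = [[-3, 15], [0, 2]].
Characteristic polynomial det(A - λI) = λ^2 + λ - 6 = 0.
Eigenvalues λ = 2, -3.
For λ=2: (A-λI) row 1 is [-5, 15], so an eigenvector is (-3, -1).
For λ=-3: (A-λI) row 1 is [0, 15], so an eigenvector is (1, 0).
General solution: C_1e^(2t)(-3,-1) + C_2e^(-3t)(1,0).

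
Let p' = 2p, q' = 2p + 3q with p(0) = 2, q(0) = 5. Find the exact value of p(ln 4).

A = [[2,0],[2,3]]; eigenvalues λ = 2, 3.
Eigenvectors: (1,-2) for λ=2, (0,-1) for λ=3.
From the initial condition, c_1 = 2, c_2 = -9.
p(ln 4) = (2)(4^2)(1) + (-9)(4^3)(0) = 32.

32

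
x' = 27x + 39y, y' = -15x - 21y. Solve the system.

Coefficient matrix A = [[27, 39], [-15, -21]].
Characteristic polynomial det(A - λI) = λ^2 - 6λ + 18 = 0.
Eigenvalues λ = 3 ± 3i (complex conjugate pair).
For λ=3+3i: an eigenvector is (-2,1) - i(-3,2) = (-2 + 3i, 1 - 2i).
A real fundamental pair from Re and Im of e^((3+3i)t)v: X_1 = e^(3t)(cos(3t)·(-2,1) + sin(3t)·(-3,2)), X_2 = e^(3t)(sin(3t)·(-2,1) - cos(3t)·(-3,2)).
General solution: K_1X_1 + K_2X_2.

x(t) = -3K_1e^(3t)sin(3t) - 2K_1e^(3t)cos(3t) - 2K_2e^(3t)sin(3t) + 3K_2e^(3t)cos(3t), y(t) = 2K_1e^(3t)sin(3t) + K_1e^(3t)cos(3t) + K_2e^(3t)sin(3t) - 2K_2e^(3t)cos(3t)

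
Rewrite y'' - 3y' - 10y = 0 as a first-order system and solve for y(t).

y(t) = K_1e^(5t) + K_2e^(-2t)

Let x_1 = y, x_2 = y'. Then x_1' = x_2 and x_2' = 10x_1 + 3x_2.
A = [[0,1],[10,3]]; det(A-λI) = λ^2 - 3λ - 10.
Eigenvalues λ = 5, -2 with eigenvectors (1,5), (1,-2).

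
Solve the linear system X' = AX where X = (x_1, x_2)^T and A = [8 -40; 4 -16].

Coefficient matrix A = [[8, -40], [4, -16]].
Characteristic polynomial det(A - λI) = λ^2 + 8λ + 32 = 0.
Eigenvalues λ = -4 ± 4i (complex conjugate pair).
For λ=-4+4i: an eigenvector is (3,1) - i(-1,0) = (3 + i, 1).
A real fundamental pair from Re and Im of e^((-4+4i)t)v: X_1 = e^(-4t)(cos(4t)·(3,1) + sin(4t)·(-1,0)), X_2 = e^(-4t)(sin(4t)·(3,1) - cos(4t)·(-1,0)).
General solution: C_1X_1 + C_2X_2.

x_1(t) = -C_1e^(-4t)sin(4t) + 3C_1e^(-4t)cos(4t) + 3C_2e^(-4t)sin(4t) + C_2e^(-4t)cos(4t), x_2(t) = C_1e^(-4t)cos(4t) + C_2e^(-4t)sin(4t)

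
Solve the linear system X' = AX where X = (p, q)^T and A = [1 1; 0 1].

p(t) = -c_1e^(t) - c_2te^(t) + 2c_2e^(t), q(t) = -c_2e^(t)

Coefficient matrix A = [[1, 1], [0, 1]].
Characteristic polynomial det(A - λI) = λ^2 - 2λ + 1 = 0.
Single eigenvalue λ = 1 with algebraic multiplicity 2.
Eigenvector v = (-1,0); generalized eigenvector w with (A-λI)w=v is (2,-1).
General solution: e^(t)[c_1·v + c_2·(t·v + w)].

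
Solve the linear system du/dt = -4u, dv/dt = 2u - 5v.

Coefficient matrix A = [[-4, 0], [2, -5]].
Characteristic polynomial det(A - λI) = λ^2 + 9λ + 20 = 0.
Eigenvalues λ = -4, -5.
For λ=-4: (A-λI) row 2 is [2, -1], so an eigenvector is (1, 2).
For λ=-5: (A-λI) row 1 is [1, 0], so an eigenvector is (0, -1).
General solution: c_1e^(-4t)(1,2) + c_2e^(-5t)(0,-1).

u(t) = c_1e^(-4t), v(t) = 2c_1e^(-4t) - c_2e^(-5t)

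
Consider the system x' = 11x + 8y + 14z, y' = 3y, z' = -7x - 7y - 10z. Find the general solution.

Coefficient matrix A = [[11, 8, 14], [0, 3, 0], [-7, -7, -10]].
det(A - λI) = 0 gives eigenvalues λ = -3, 3, 4.
For λ=-3: eigenvector (1,0,-1).
For λ=3: eigenvector (-1,1,0).
For λ=4: eigenvector (2,0,-1).
General solution: c_1e^(-3t)(1,0,-1) + c_2e^(3t)(-1,1,0) + c_3e^(4t)(2,0,-1).

x(t) = c_1e^(-3t) - c_2e^(3t) + 2c_3e^(4t), y(t) = c_2e^(3t), z(t) = -c_1e^(-3t) - c_3e^(4t)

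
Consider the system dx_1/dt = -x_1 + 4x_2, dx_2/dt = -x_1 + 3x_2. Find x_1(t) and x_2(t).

Coefficient matrix A = [[-1, 4], [-1, 3]].
Characteristic polynomial det(A - λI) = λ^2 - 2λ + 1 = 0.
Single eigenvalue λ = 1 with algebraic multiplicity 2.
Eigenvector v = (2,1); generalized eigenvector w with (A-λI)w=v is (-3,-1).
General solution: e^(t)[K_1·v + K_2·(t·v + w)].

x_1(t) = 2K_1e^(t) + 2K_2te^(t) - 3K_2e^(t), x_2(t) = K_1e^(t) + K_2te^(t) - K_2e^(t)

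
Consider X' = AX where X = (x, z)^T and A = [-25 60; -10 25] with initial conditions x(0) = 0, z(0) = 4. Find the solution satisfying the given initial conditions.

Coefficient matrix A = [[-25, 60], [-10, 25]].
Characteristic polynomial det(A - λI) = λ^2 - 25 = 0.
Eigenvalues λ = -5, 5.
For λ=-5: (A-λI) row 1 is [-20, 60], so an eigenvector is (3, 1).
For λ=5: (A-λI) row 1 is [-30, 60], so an eigenvector is (2, 1).
General solution: C_1e^(-5t)(3,1) + C_2e^(5t)(2,1).
Applying x(0)=0, z(0)=4 gives C_1=-8, C_2=12.

x(t) = 24e^(5t) - 24e^(-5t), z(t) = 12e^(5t) - 8e^(-5t)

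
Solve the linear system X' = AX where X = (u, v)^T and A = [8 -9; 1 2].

u(t) = -3C_1e^(5t) - 3C_2te^(5t) - C_2e^(5t), v(t) = -C_1e^(5t) - C_2te^(5t)

Coefficient matrix A = [[8, -9], [1, 2]].
Characteristic polynomial det(A - λI) = λ^2 - 10λ + 25 = 0.
Single eigenvalue λ = 5 with algebraic multiplicity 2.
Eigenvector v = (-3,-1); generalized eigenvector w with (A-λI)w=v is (-1,0).
General solution: e^(5t)[C_1·v + C_2·(t·v + w)].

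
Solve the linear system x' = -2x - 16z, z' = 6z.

Coefficient matrix A = [[-2, -16], [0, 6]].
Characteristic polynomial det(A - λI) = λ^2 - 4λ - 12 = 0.
Eigenvalues λ = 6, -2.
For λ=6: (A-λI) row 1 is [-8, -16], so an eigenvector is (-2, 1).
For λ=-2: (A-λI) row 1 is [0, -16], so an eigenvector is (1, 0).
General solution: c_1e^(6t)(-2,1) + c_2e^(-2t)(1,0).

x(t) = -2c_1e^(6t) + c_2e^(-2t), z(t) = c_1e^(6t)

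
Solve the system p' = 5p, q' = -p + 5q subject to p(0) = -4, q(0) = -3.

Coefficient matrix A = [[5, 0], [-1, 5]].
Characteristic polynomial det(A - λI) = λ^2 - 10λ + 25 = 0.
Single eigenvalue λ = 5 with algebraic multiplicity 2.
Eigenvector v = (0,-1); generalized eigenvector w with (A-λI)w=v is (1,-3).
General solution: e^(5t)[C_1·v + C_2·(t·v + w)].
Applying p(0)=-4, q(0)=-3 gives C_1=15, C_2=-4.

p(t) = -4e^(5t), q(t) = 4te^(5t) - 3e^(5t)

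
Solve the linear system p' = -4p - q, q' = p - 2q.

Coefficient matrix A = [[-4, -1], [1, -2]].
Characteristic polynomial det(A - λI) = λ^2 + 6λ + 9 = 0.
Single eigenvalue λ = -3 with algebraic multiplicity 2.
Eigenvector v = (1,-1); generalized eigenvector w with (A-λI)w=v is (2,-3).
General solution: e^(-3t)[K_1·v + K_2·(t·v + w)].

p(t) = K_1e^(-3t) + K_2te^(-3t) + 2K_2e^(-3t), q(t) = -K_1e^(-3t) - K_2te^(-3t) - 3K_2e^(-3t)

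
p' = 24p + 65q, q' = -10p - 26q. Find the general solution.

Coefficient matrix A = [[24, 65], [-10, -26]].
Characteristic polynomial det(A - λI) = λ^2 + 2λ + 26 = 0.
Eigenvalues λ = -1 ± 5i (complex conjugate pair).
For λ=-1+5i: an eigenvector is (-2,1) - i(3,-1) = (-2 - 3i, 1 + i).
A real fundamental pair from Re and Im of e^((-1+5i)t)v: X_1 = e^(-t)(cos(5t)·(-2,1) + sin(5t)·(3,-1)), X_2 = e^(-t)(sin(5t)·(-2,1) - cos(5t)·(3,-1)).
General solution: K_1X_1 + K_2X_2.

p(t) = 3K_1e^(-t)sin(5t) - 2K_1e^(-t)cos(5t) - 2K_2e^(-t)sin(5t) - 3K_2e^(-t)cos(5t), q(t) = -K_1e^(-t)sin(5t) + K_1e^(-t)cos(5t) + K_2e^(-t)sin(5t) + K_2e^(-t)cos(5t)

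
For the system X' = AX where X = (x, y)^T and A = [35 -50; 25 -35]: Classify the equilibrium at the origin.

A = [[35,-50],[25,-35]]; det(A-λI) = λ^2 + 25.
λ = 0 ± 5i: zero real part.

center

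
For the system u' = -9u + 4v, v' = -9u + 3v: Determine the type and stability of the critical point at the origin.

A = [[-9,4],[-9,3]]; det(A-λI) = λ^2 + 6λ + 9.
repeated λ = -3 with a single eigenvector.

stable improper node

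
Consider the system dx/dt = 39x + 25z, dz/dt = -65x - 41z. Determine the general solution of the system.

x(t) = c_1e^(-t)sin(5t) + 2c_1e^(-t)cos(5t) + 2c_2e^(-t)sin(5t) - c_2e^(-t)cos(5t), z(t) = -2c_1e^(-t)sin(5t) - 3c_1e^(-t)cos(5t) - 3c_2e^(-t)sin(5t) + 2c_2e^(-t)cos(5t)

Coefficient matrix A = [[39, 25], [-65, -41]].
Characteristic polynomial det(A - λI) = λ^2 + 2λ + 26 = 0.
Eigenvalues λ = -1 ± 5i (complex conjugate pair).
For λ=-1+5i: an eigenvector is (2,-3) - i(1,-2) = (2 - i, -3 + 2i).
A real fundamental pair from Re and Im of e^((-1+5i)t)v: X_1 = e^(-t)(cos(5t)·(2,-3) + sin(5t)·(1,-2)), X_2 = e^(-t)(sin(5t)·(2,-3) - cos(5t)·(1,-2)).
General solution: c_1X_1 + c_2X_2.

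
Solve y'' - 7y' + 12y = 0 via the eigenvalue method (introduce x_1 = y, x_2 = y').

y(t) = K_1e^(4t) + K_2e^(3t)

Let x_1 = y, x_2 = y'. Then x_1' = x_2 and x_2' = -12x_1 + 7x_2.
A = [[0,1],[-12,7]]; det(A-λI) = λ^2 - 7λ + 12.
Eigenvalues λ = 4, 3 with eigenvectors (1,4), (1,3).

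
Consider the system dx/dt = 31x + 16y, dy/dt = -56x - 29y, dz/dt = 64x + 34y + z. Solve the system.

Coefficient matrix A = [[31, 16, 0], [-56, -29, 0], [64, 34, 1]].
det(A - λI) = 0 gives eigenvalues λ = 3, -1, 1.
For λ=3: eigenvector (4,-7,9).
For λ=-1: eigenvector (1,-2,2).
For λ=1: eigenvector (0,0,1).
General solution: K_1e^(3t)(4,-7,9) + K_2e^(-t)(1,-2,2) + K_3e^(t)(0,0,1).

x(t) = 4K_1e^(3t) + K_2e^(-t), y(t) = -7K_1e^(3t) - 2K_2e^(-t), z(t) = 9K_1e^(3t) + 2K_2e^(-t) + K_3e^(t)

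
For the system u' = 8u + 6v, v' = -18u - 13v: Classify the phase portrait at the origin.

stable node

A = [[8,6],[-18,-13]]; det(A-λI) = λ^2 + 5λ + 4.
λ = -1, -4: both negative.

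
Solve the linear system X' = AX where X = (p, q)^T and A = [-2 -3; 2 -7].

p(t) = 3K_1e^(-4t) + K_2e^(-5t), q(t) = 2K_1e^(-4t) + K_2e^(-5t)

Coefficient matrix A = [[-2, -3], [2, -7]].
Characteristic polynomial det(A - λI) = λ^2 + 9λ + 20 = 0.
Eigenvalues λ = -4, -5.
For λ=-4: (A-λI) row 1 is [2, -3], so an eigenvector is (3, 2).
For λ=-5: (A-λI) row 1 is [3, -3], so an eigenvector is (1, 1).
General solution: K_1e^(-4t)(3,2) + K_2e^(-5t)(1,1).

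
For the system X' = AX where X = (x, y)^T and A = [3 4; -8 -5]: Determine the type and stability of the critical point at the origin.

A = [[3,4],[-8,-5]]; det(A-λI) = λ^2 + 2λ + 17.
λ = -1 ± 4i: negative real part.

stable spiral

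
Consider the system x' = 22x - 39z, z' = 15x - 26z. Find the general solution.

x(t) = -2C_1e^(-2t)sin(3t) + 3C_1e^(-2t)cos(3t) + 3C_2e^(-2t)sin(3t) + 2C_2e^(-2t)cos(3t), z(t) = -C_1e^(-2t)sin(3t) + 2C_1e^(-2t)cos(3t) + 2C_2e^(-2t)sin(3t) + C_2e^(-2t)cos(3t)

Coefficient matrix A = [[22, -39], [15, -26]].
Characteristic polynomial det(A - λI) = λ^2 + 4λ + 13 = 0.
Eigenvalues λ = -2 ± 3i (complex conjugate pair).
For λ=-2+3i: an eigenvector is (3,2) - i(-2,-1) = (3 + 2i, 2 + i).
A real fundamental pair from Re and Im of e^((-2+3i)t)v: X_1 = e^(-2t)(cos(3t)·(3,2) + sin(3t)·(-2,-1)), X_2 = e^(-2t)(sin(3t)·(3,2) - cos(3t)·(-2,-1)).
General solution: C_1X_1 + C_2X_2.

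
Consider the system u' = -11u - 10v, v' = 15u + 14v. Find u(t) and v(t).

Coefficient matrix A = [[-11, -10], [15, 14]].
Characteristic polynomial det(A - λI) = λ^2 - 3λ - 4 = 0.
Eigenvalues λ = 4, -1.
For λ=4: (A-λI) row 1 is [-15, -10], so an eigenvector is (-2, 3).
For λ=-1: (A-λI) row 1 is [-10, -10], so an eigenvector is (1, -1).
General solution: K_1e^(4t)(-2,3) + K_2e^(-t)(1,-1).

u(t) = -2K_1e^(4t) + K_2e^(-t), v(t) = 3K_1e^(4t) - K_2e^(-t)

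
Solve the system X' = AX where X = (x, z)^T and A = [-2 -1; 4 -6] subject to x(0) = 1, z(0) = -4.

x(t) = 6te^(-4t) + e^(-4t), z(t) = 12te^(-4t) - 4e^(-4t)

Coefficient matrix A = [[-2, -1], [4, -6]].
Characteristic polynomial det(A - λI) = λ^2 + 8λ + 16 = 0.
Single eigenvalue λ = -4 with algebraic multiplicity 2.
Eigenvector v = (-1,-2); generalized eigenvector w with (A-λI)w=v is (-2,-3).
General solution: e^(-4t)[C_1·v + C_2·(t·v + w)].
Applying x(0)=1, z(0)=-4 gives C_1=11, C_2=-6.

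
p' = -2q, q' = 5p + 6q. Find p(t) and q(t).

Coefficient matrix A = [[0, -2], [5, 6]].
Characteristic polynomial det(A - λI) = λ^2 - 6λ + 10 = 0.
Eigenvalues λ = 3 ± i (complex conjugate pair).
For λ=3+i: an eigenvector is (-1,2) - i(-1,1) = (-1 + i, 2 - i).
A real fundamental pair from Re and Im of e^((3+i)t)v: X_1 = e^(3t)(cos(t)·(-1,2) + sin(t)·(-1,1)), X_2 = e^(3t)(sin(t)·(-1,2) - cos(t)·(-1,1)).
General solution: C_1X_1 + C_2X_2.

p(t) = -C_1e^(3t)sin(t) - C_1e^(3t)cos(t) - C_2e^(3t)sin(t) + C_2e^(3t)cos(t), q(t) = C_1e^(3t)sin(t) + 2C_1e^(3t)cos(t) + 2C_2e^(3t)sin(t) - C_2e^(3t)cos(t)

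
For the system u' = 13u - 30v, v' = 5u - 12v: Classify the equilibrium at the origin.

A = [[13,-30],[5,-12]]; det(A-λI) = λ^2 - λ - 6.
λ = -2, 3: opposite signs.

saddle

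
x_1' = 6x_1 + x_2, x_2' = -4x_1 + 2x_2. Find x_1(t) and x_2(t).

x_1(t) = -c_1e^(4t) - c_2te^(4t), x_2(t) = 2c_1e^(4t) + 2c_2te^(4t) - c_2e^(4t)

Coefficient matrix A = [[6, 1], [-4, 2]].
Characteristic polynomial det(A - λI) = λ^2 - 8λ + 16 = 0.
Single eigenvalue λ = 4 with algebraic multiplicity 2.
Eigenvector v = (-1,2); generalized eigenvector w with (A-λI)w=v is (0,-1).
General solution: e^(4t)[c_1·v + c_2·(t·v + w)].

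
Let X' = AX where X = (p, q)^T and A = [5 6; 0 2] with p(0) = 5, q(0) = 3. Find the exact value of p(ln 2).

A = [[5,6],[0,2]]; eigenvalues λ = 2, 5.
Eigenvectors: (-2,1) for λ=2, (1,0) for λ=5.
From the initial condition, c_1 = 3, c_2 = 11.
p(ln 2) = (3)(2^2)(-2) + (11)(2^5)(1) = 328.

328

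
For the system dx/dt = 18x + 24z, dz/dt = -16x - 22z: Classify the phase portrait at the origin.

saddle

A = [[18,24],[-16,-22]]; det(A-λI) = λ^2 + 4λ - 12.
λ = -6, 2: opposite signs.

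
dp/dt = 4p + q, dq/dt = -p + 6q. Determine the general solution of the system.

Coefficient matrix A = [[4, 1], [-1, 6]].
Characteristic polynomial det(A - λI) = λ^2 - 10λ + 25 = 0.
Single eigenvalue λ = 5 with algebraic multiplicity 2.
Eigenvector v = (-1,-1); generalized eigenvector w with (A-λI)w=v is (2,1).
General solution: e^(5t)[C_1·v + C_2·(t·v + w)].

p(t) = -C_1e^(5t) - C_2te^(5t) + 2C_2e^(5t), q(t) = -C_1e^(5t) - C_2te^(5t) + C_2e^(5t)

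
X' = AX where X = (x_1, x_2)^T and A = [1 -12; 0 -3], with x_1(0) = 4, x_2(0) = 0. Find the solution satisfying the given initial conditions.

x_1(t) = 4e^(t), x_2(t) = 0

Coefficient matrix A = [[1, -12], [0, -3]].
Characteristic polynomial det(A - λI) = λ^2 + 2λ - 3 = 0.
Eigenvalues λ = -3, 1.
For λ=-3: (A-λI) row 1 is [4, -12], so an eigenvector is (-3, -1).
For λ=1: (A-λI) row 1 is [0, -12], so an eigenvector is (-1, 0).
General solution: K_1e^(-3t)(-3,-1) + K_2e^(t)(-1,0).
Applying x_1(0)=4, x_2(0)=0 gives K_1=0, K_2=-4.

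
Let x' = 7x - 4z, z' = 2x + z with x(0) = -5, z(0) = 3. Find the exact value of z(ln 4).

A = [[7,-4],[2,1]]; eigenvalues λ = 3, 5.
Eigenvectors: (-1,-1) for λ=3, (-2,-1) for λ=5.
From the initial condition, c_1 = -11, c_2 = 8.
z(ln 4) = (-11)(4^3)(-1) + (8)(4^5)(-1) = -7488.

-7488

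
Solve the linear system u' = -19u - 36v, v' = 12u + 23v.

u(t) = -3K_1e^(5t) - 2K_2e^(-t), v(t) = 2K_1e^(5t) + K_2e^(-t)

Coefficient matrix A = [[-19, -36], [12, 23]].
Characteristic polynomial det(A - λI) = λ^2 - 4λ - 5 = 0.
Eigenvalues λ = 5, -1.
For λ=5: (A-λI) row 1 is [-24, -36], so an eigenvector is (-3, 2).
For λ=-1: (A-λI) row 1 is [-18, -36], so an eigenvector is (-2, 1).
General solution: K_1e^(5t)(-3,2) + K_2e^(-t)(-2,1).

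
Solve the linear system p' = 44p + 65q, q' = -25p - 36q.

Coefficient matrix A = [[44, 65], [-25, -36]].
Characteristic polynomial det(A - λI) = λ^2 - 8λ + 41 = 0.
Eigenvalues λ = 4 ± 5i (complex conjugate pair).
For λ=4+5i: an eigenvector is (3,-2) - i(-2,1) = (3 + 2i, -2 - i).
A real fundamental pair from Re and Im of e^((4+5i)t)v: X_1 = e^(4t)(cos(5t)·(3,-2) + sin(5t)·(-2,1)), X_2 = e^(4t)(sin(5t)·(3,-2) - cos(5t)·(-2,1)).
General solution: K_1X_1 + K_2X_2.

p(t) = -2K_1e^(4t)sin(5t) + 3K_1e^(4t)cos(5t) + 3K_2e^(4t)sin(5t) + 2K_2e^(4t)cos(5t), q(t) = K_1e^(4t)sin(5t) - 2K_1e^(4t)cos(5t) - 2K_2e^(4t)sin(5t) - K_2e^(4t)cos(5t)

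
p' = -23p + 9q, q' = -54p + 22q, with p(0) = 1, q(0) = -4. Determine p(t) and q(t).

Coefficient matrix A = [[-23, 9], [-54, 22]].
Characteristic polynomial det(A - λI) = λ^2 + λ - 20 = 0.
Eigenvalues λ = 4, -5.
For λ=4: (A-λI) row 1 is [-27, 9], so an eigenvector is (-1, -3).
For λ=-5: (A-λI) row 1 is [-18, 9], so an eigenvector is (1, 2).
General solution: C_1e^(4t)(-1,-3) + C_2e^(-5t)(1,2).
Applying p(0)=1, q(0)=-4 gives C_1=6, C_2=7.

p(t) = -6e^(4t) + 7e^(-5t), q(t) = -18e^(4t) + 14e^(-5t)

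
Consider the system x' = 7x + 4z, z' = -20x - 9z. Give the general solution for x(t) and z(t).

x(t) = -c_1e^(-t)cos(4t) - c_2e^(-t)sin(4t), z(t) = c_1e^(-t)sin(4t) + 2c_1e^(-t)cos(4t) + 2c_2e^(-t)sin(4t) - c_2e^(-t)cos(4t)

Coefficient matrix A = [[7, 4], [-20, -9]].
Characteristic polynomial det(A - λI) = λ^2 + 2λ + 17 = 0.
Eigenvalues λ = -1 ± 4i (complex conjugate pair).
For λ=-1+4i: an eigenvector is (-1,2) - i(0,1) = (-1, 2 - i).
A real fundamental pair from Re and Im of e^((-1+4i)t)v: X_1 = e^(-t)(cos(4t)·(-1,2) + sin(4t)·(0,1)), X_2 = e^(-t)(sin(4t)·(-1,2) - cos(4t)·(0,1)).
General solution: c_1X_1 + c_2X_2.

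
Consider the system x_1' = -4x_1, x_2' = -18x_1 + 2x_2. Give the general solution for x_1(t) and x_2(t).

x_1(t) = -c_2e^(-4t), x_2(t) = c_1e^(2t) - 3c_2e^(-4t)

Coefficient matrix A = [[-4, 0], [-18, 2]].
Characteristic polynomial det(A - λI) = λ^2 + 2λ - 8 = 0.
Eigenvalues λ = 2, -4.
For λ=2: (A-λI) row 1 is [-6, 0], so an eigenvector is (0, 1).
For λ=-4: (A-λI) row 2 is [-18, 6], so an eigenvector is (-1, -3).
General solution: c_1e^(2t)(0,1) + c_2e^(-4t)(-1,-3).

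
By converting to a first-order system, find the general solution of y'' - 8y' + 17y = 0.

y(t) = C_1e^(4t)cos(t) + C_2e^(4t)sin(t)

Let x_1 = y, x_2 = y'. Then x_1' = x_2 and x_2' = -17x_1 + 8x_2.
A = [[0,1],[-17,8]]; det(A-λI) = λ^2 - 8λ + 17.
Eigenvalues λ = 4 ± i.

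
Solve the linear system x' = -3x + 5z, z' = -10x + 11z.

x(t) = K_1e^(4t)sin(t) + 2K_1e^(4t)cos(t) + 2K_2e^(4t)sin(t) - K_2e^(4t)cos(t), z(t) = K_1e^(4t)sin(t) + 3K_1e^(4t)cos(t) + 3K_2e^(4t)sin(t) - K_2e^(4t)cos(t)

Coefficient matrix A = [[-3, 5], [-10, 11]].
Characteristic polynomial det(A - λI) = λ^2 - 8λ + 17 = 0.
Eigenvalues λ = 4 ± i (complex conjugate pair).
For λ=4+i: an eigenvector is (2,3) - i(1,1) = (2 - i, 3 - i).
A real fundamental pair from Re and Im of e^((4+i)t)v: X_1 = e^(4t)(cos(t)·(2,3) + sin(t)·(1,1)), X_2 = e^(4t)(sin(t)·(2,3) - cos(t)·(1,1)).
General solution: K_1X_1 + K_2X_2.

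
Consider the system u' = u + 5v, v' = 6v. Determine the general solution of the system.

Coefficient matrix A = [[1, 5], [0, 6]].
Characteristic polynomial det(A - λI) = λ^2 - 7λ + 6 = 0.
Eigenvalues λ = 1, 6.
For λ=1: (A-λI) row 1 is [0, 5], so an eigenvector is (-1, 0).
For λ=6: (A-λI) row 1 is [-5, 5], so an eigenvector is (1, 1).
General solution: c_1e^(t)(-1,0) + c_2e^(6t)(1,1).

u(t) = -c_1e^(t) + c_2e^(6t), v(t) = c_2e^(6t)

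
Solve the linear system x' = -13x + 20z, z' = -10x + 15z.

x(t) = 3K_1e^(t)sin(2t) + K_1e^(t)cos(2t) + K_2e^(t)sin(2t) - 3K_2e^(t)cos(2t), z(t) = 2K_1e^(t)sin(2t) + K_1e^(t)cos(2t) + K_2e^(t)sin(2t) - 2K_2e^(t)cos(2t)

Coefficient matrix A = [[-13, 20], [-10, 15]].
Characteristic polynomial det(A - λI) = λ^2 - 2λ + 5 = 0.
Eigenvalues λ = 1 ± 2i (complex conjugate pair).
For λ=1+2i: an eigenvector is (1,1) - i(3,2) = (1 - 3i, 1 - 2i).
A real fundamental pair from Re and Im of e^((1+2i)t)v: X_1 = e^(t)(cos(2t)·(1,1) + sin(2t)·(3,2)), X_2 = e^(t)(sin(2t)·(1,1) - cos(2t)·(3,2)).
General solution: K_1X_1 + K_2X_2.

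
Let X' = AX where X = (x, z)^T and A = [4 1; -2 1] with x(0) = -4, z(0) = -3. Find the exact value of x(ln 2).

-60

A = [[4,1],[-2,1]]; eigenvalues λ = 2, 3.
Eigenvectors: (-1,2) for λ=2, (-1,1) for λ=3.
From the initial condition, c_1 = -7, c_2 = 11.
x(ln 2) = (-7)(2^2)(-1) + (11)(2^3)(-1) = -60.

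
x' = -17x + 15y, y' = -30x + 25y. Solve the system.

Coefficient matrix A = [[-17, 15], [-30, 25]].
Characteristic polynomial det(A - λI) = λ^2 - 8λ + 25 = 0.
Eigenvalues λ = 4 ± 3i (complex conjugate pair).
For λ=4+3i: an eigenvector is (1,1) - i(-2,-3) = (1 + 2i, 1 + 3i).
A real fundamental pair from Re and Im of e^((4+3i)t)v: X_1 = e^(4t)(cos(3t)·(1,1) + sin(3t)·(-2,-3)), X_2 = e^(4t)(sin(3t)·(1,1) - cos(3t)·(-2,-3)).
General solution: C_1X_1 + C_2X_2.

x(t) = -2C_1e^(4t)sin(3t) + C_1e^(4t)cos(3t) + C_2e^(4t)sin(3t) + 2C_2e^(4t)cos(3t), y(t) = -3C_1e^(4t)sin(3t) + C_1e^(4t)cos(3t) + C_2e^(4t)sin(3t) + 3C_2e^(4t)cos(3t)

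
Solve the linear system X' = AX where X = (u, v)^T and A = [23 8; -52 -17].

u(t) = K_1e^(3t)sin(4t) + K_1e^(3t)cos(4t) + K_2e^(3t)sin(4t) - K_2e^(3t)cos(4t), v(t) = -3K_1e^(3t)sin(4t) - 2K_1e^(3t)cos(4t) - 2K_2e^(3t)sin(4t) + 3K_2e^(3t)cos(4t)

Coefficient matrix A = [[23, 8], [-52, -17]].
Characteristic polynomial det(A - λI) = λ^2 - 6λ + 25 = 0.
Eigenvalues λ = 3 ± 4i (complex conjugate pair).
For λ=3+4i: an eigenvector is (1,-2) - i(1,-3) = (1 - i, -2 + 3i).
A real fundamental pair from Re and Im of e^((3+4i)t)v: X_1 = e^(3t)(cos(4t)·(1,-2) + sin(4t)·(1,-3)), X_2 = e^(3t)(sin(4t)·(1,-2) - cos(4t)·(1,-3)).
General solution: K_1X_1 + K_2X_2.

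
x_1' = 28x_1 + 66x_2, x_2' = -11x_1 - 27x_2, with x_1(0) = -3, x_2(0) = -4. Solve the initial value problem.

x_1(t) = -33e^(6t) + 30e^(-5t), x_2(t) = 11e^(6t) - 15e^(-5t)

Coefficient matrix A = [[28, 66], [-11, -27]].
Characteristic polynomial det(A - λI) = λ^2 - λ - 30 = 0.
Eigenvalues λ = 6, -5.
For λ=6: (A-λI) row 1 is [22, 66], so an eigenvector is (-3, 1).
For λ=-5: (A-λI) row 1 is [33, 66], so an eigenvector is (-2, 1).
General solution: K_1e^(6t)(-3,1) + K_2e^(-5t)(-2,1).
Applying x_1(0)=-3, x_2(0)=-4 gives K_1=11, K_2=-15.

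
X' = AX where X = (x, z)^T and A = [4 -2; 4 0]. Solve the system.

Coefficient matrix A = [[4, -2], [4, 0]].
Characteristic polynomial det(A - λI) = λ^2 - 4λ + 8 = 0.
Eigenvalues λ = 2 ± 2i (complex conjugate pair).
For λ=2+2i: an eigenvector is (0,1) - i(-1,-1) = (0 + i, 1 + i).
A real fundamental pair from Re and Im of e^((2+2i)t)v: X_1 = e^(2t)(cos(2t)·(0,1) + sin(2t)·(-1,-1)), X_2 = e^(2t)(sin(2t)·(0,1) - cos(2t)·(-1,-1)).
General solution: C_1X_1 + C_2X_2.

x(t) = -C_1e^(2t)sin(2t) + C_2e^(2t)cos(2t), z(t) = -C_1e^(2t)sin(2t) + C_1e^(2t)cos(2t) + C_2e^(2t)sin(2t) + C_2e^(2t)cos(2t)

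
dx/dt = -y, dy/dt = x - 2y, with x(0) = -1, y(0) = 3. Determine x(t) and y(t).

x(t) = -4te^(-t) - e^(-t), y(t) = -4te^(-t) + 3e^(-t)

Coefficient matrix A = [[0, -1], [1, -2]].
Characteristic polynomial det(A - λI) = λ^2 + 2λ + 1 = 0.
Single eigenvalue λ = -1 with algebraic multiplicity 2.
Eigenvector v = (1,1); generalized eigenvector w with (A-λI)w=v is (2,1).
General solution: e^(-t)[C_1·v + C_2·(t·v + w)].
Applying x(0)=-1, y(0)=3 gives C_1=7, C_2=-4.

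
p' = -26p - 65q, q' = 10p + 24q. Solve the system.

Coefficient matrix A = [[-26, -65], [10, 24]].
Characteristic polynomial det(A - λI) = λ^2 + 2λ + 26 = 0.
Eigenvalues λ = -1 ± 5i (complex conjugate pair).
For λ=-1+5i: an eigenvector is (2,-1) - i(3,-1) = (2 - 3i, -1 + i).
A real fundamental pair from Re and Im of e^((-1+5i)t)v: X_1 = e^(-t)(cos(5t)·(2,-1) + sin(5t)·(3,-1)), X_2 = e^(-t)(sin(5t)·(2,-1) - cos(5t)·(3,-1)).
General solution: c_1X_1 + c_2X_2.

p(t) = 3c_1e^(-t)sin(5t) + 2c_1e^(-t)cos(5t) + 2c_2e^(-t)sin(5t) - 3c_2e^(-t)cos(5t), q(t) = -c_1e^(-t)sin(5t) - c_1e^(-t)cos(5t) - c_2e^(-t)sin(5t) + c_2e^(-t)cos(5t)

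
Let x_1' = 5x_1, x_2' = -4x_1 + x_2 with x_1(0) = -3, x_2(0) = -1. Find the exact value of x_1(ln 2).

A = [[5,0],[-4,1]]; eigenvalues λ = 5, 1.
Eigenvectors: (-1,1) for λ=5, (0,1) for λ=1.
From the initial condition, c_1 = 3, c_2 = -4.
x_1(ln 2) = (3)(2^5)(-1) + (-4)(2^1)(0) = -96.

-96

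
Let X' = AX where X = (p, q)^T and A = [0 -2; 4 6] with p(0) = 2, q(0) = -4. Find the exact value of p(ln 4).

A = [[0,-2],[4,6]]; eigenvalues λ = 4, 2.
Eigenvectors: (1,-2) for λ=4, (-1,1) for λ=2.
From the initial condition, c_1 = 2, c_2 = 0.
p(ln 4) = (2)(4^4)(1) + (0)(4^2)(-1) = 512.

512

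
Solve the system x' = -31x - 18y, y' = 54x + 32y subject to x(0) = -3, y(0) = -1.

Coefficient matrix A = [[-31, -18], [54, 32]].
Characteristic polynomial det(A - λI) = λ^2 - λ - 20 = 0.
Eigenvalues λ = -4, 5.
For λ=-4: (A-λI) row 1 is [-27, -18], so an eigenvector is (-2, 3).
For λ=5: (A-λI) row 1 is [-36, -18], so an eigenvector is (1, -2).
General solution: K_1e^(-4t)(-2,3) + K_2e^(5t)(1,-2).
Applying x(0)=-3, y(0)=-1 gives K_1=7, K_2=11.

x(t) = 11e^(5t) - 14e^(-4t), y(t) = -22e^(5t) + 21e^(-4t)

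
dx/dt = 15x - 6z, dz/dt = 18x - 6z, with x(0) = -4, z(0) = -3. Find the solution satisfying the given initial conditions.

x(t) = -10e^(6t) + 6e^(3t), z(t) = -15e^(6t) + 12e^(3t)

Coefficient matrix A = [[15, -6], [18, -6]].
Characteristic polynomial det(A - λI) = λ^2 - 9λ + 18 = 0.
Eigenvalues λ = 3, 6.
For λ=3: (A-λI) row 1 is [12, -6], so an eigenvector is (1, 2).
For λ=6: (A-λI) row 1 is [9, -6], so an eigenvector is (-2, -3).
General solution: K_1e^(3t)(1,2) + K_2e^(6t)(-2,-3).
Applying x(0)=-4, z(0)=-3 gives K_1=6, K_2=5.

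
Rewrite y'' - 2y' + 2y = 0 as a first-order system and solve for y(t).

y(t) = C_1e^(t)cos(t) + C_2e^(t)sin(t)

Let x_1 = y, x_2 = y'. Then x_1' = x_2 and x_2' = -2x_1 + 2x_2.
A = [[0,1],[-2,2]]; det(A-λI) = λ^2 - 2λ + 2.
Eigenvalues λ = 1 ± i.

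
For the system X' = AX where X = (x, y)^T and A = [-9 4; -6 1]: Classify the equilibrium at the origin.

A = [[-9,4],[-6,1]]; det(A-λI) = λ^2 + 8λ + 15.
λ = -5, -3: both negative.

stable node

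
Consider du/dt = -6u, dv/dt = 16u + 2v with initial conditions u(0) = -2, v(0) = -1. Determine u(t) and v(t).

u(t) = -2e^(-6t), v(t) = -5e^(2t) + 4e^(-6t)

Coefficient matrix A = [[-6, 0], [16, 2]].
Characteristic polynomial det(A - λI) = λ^2 + 4λ - 12 = 0.
Eigenvalues λ = -6, 2.
For λ=-6: (A-λI) row 2 is [16, 8], so an eigenvector is (1, -2).
For λ=2: (A-λI) row 1 is [-8, 0], so an eigenvector is (0, 1).
General solution: c_1e^(-6t)(1,-2) + c_2e^(2t)(0,1).
Applying u(0)=-2, v(0)=-1 gives c_1=-2, c_2=-5.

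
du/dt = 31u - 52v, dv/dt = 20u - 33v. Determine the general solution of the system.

u(t) = 3C_1e^(-t)sin(4t) + 2C_1e^(-t)cos(4t) + 2C_2e^(-t)sin(4t) - 3C_2e^(-t)cos(4t), v(t) = 2C_1e^(-t)sin(4t) + C_1e^(-t)cos(4t) + C_2e^(-t)sin(4t) - 2C_2e^(-t)cos(4t)

Coefficient matrix A = [[31, -52], [20, -33]].
Characteristic polynomial det(A - λI) = λ^2 + 2λ + 17 = 0.
Eigenvalues λ = -1 ± 4i (complex conjugate pair).
For λ=-1+4i: an eigenvector is (2,1) - i(3,2) = (2 - 3i, 1 - 2i).
A real fundamental pair from Re and Im of e^((-1+4i)t)v: X_1 = e^(-t)(cos(4t)·(2,1) + sin(4t)·(3,2)), X_2 = e^(-t)(sin(4t)·(2,1) - cos(4t)·(3,2)).
General solution: C_1X_1 + C_2X_2.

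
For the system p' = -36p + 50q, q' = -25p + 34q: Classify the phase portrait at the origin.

stable spiral

A = [[-36,50],[-25,34]]; det(A-λI) = λ^2 + 2λ + 26.
λ = -1 ± 5i: negative real part.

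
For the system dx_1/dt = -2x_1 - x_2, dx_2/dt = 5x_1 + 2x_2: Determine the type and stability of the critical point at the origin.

center

A = [[-2,-1],[5,2]]; det(A-λI) = λ^2 + 1.
λ = 0 ± i: zero real part.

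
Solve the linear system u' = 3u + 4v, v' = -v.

u(t) = c_1e^(-t) - c_2e^(3t), v(t) = -c_1e^(-t)

Coefficient matrix A = [[3, 4], [0, -1]].
Characteristic polynomial det(A - λI) = λ^2 - 2λ - 3 = 0.
Eigenvalues λ = -1, 3.
For λ=-1: (A-λI) row 1 is [4, 4], so an eigenvector is (1, -1).
For λ=3: (A-λI) row 1 is [0, 4], so an eigenvector is (-1, 0).
General solution: c_1e^(-t)(1,-1) + c_2e^(3t)(-1,0).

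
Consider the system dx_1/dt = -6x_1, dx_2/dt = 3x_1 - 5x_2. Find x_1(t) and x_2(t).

x_1(t) = -C_2e^(-6t), x_2(t) = C_1e^(-5t) + 3C_2e^(-6t)

Coefficient matrix A = [[-6, 0], [3, -5]].
Characteristic polynomial det(A - λI) = λ^2 + 11λ + 30 = 0.
Eigenvalues λ = -5, -6.
For λ=-5: (A-λI) row 1 is [-1, 0], so an eigenvector is (0, 1).
For λ=-6: (A-λI) row 2 is [3, 1], so an eigenvector is (-1, 3).
General solution: C_1e^(-5t)(0,1) + C_2e^(-6t)(-1,3).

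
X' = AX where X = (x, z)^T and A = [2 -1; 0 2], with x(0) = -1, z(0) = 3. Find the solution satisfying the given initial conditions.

x(t) = -3te^(2t) - e^(2t), z(t) = 3e^(2t)

Coefficient matrix A = [[2, -1], [0, 2]].
Characteristic polynomial det(A - λI) = λ^2 - 4λ + 4 = 0.
Single eigenvalue λ = 2 with algebraic multiplicity 2.
Eigenvector v = (-1,0); generalized eigenvector w with (A-λI)w=v is (2,1).
General solution: e^(2t)[K_1·v + K_2·(t·v + w)].
Applying x(0)=-1, z(0)=3 gives K_1=7, K_2=3.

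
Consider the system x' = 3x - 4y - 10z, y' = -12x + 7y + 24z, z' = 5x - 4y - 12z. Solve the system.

Coefficient matrix A = [[3, -4, -10], [-12, 7, 24], [5, -4, -12]].
det(A - λI) = 0 gives eigenvalues λ = 1, -1, -2.
For λ=1: eigenvector (-1,2,-1).
For λ=-1: eigenvector (-2,3,-2).
For λ=-2: eigenvector (2,0,1).
General solution: C_1e^(t)(-1,2,-1) + C_2e^(-t)(-2,3,-2) + C_3e^(-2t)(2,0,1).

x(t) = -C_1e^(t) - 2C_2e^(-t) + 2C_3e^(-2t), y(t) = 2C_1e^(t) + 3C_2e^(-t), z(t) = -C_1e^(t) - 2C_2e^(-t) + C_3e^(-2t)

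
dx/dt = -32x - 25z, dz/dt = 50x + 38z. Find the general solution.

Coefficient matrix A = [[-32, -25], [50, 38]].
Characteristic polynomial det(A - λI) = λ^2 - 6λ + 34 = 0.
Eigenvalues λ = 3 ± 5i (complex conjugate pair).
For λ=3+5i: an eigenvector is (-2,3) - i(-1,1) = (-2 + i, 3 - i).
A real fundamental pair from Re and Im of e^((3+5i)t)v: X_1 = e^(3t)(cos(5t)·(-2,3) + sin(5t)·(-1,1)), X_2 = e^(3t)(sin(5t)·(-2,3) - cos(5t)·(-1,1)).
General solution: C_1X_1 + C_2X_2.

x(t) = -C_1e^(3t)sin(5t) - 2C_1e^(3t)cos(5t) - 2C_2e^(3t)sin(5t) + C_2e^(3t)cos(5t), z(t) = C_1e^(3t)sin(5t) + 3C_1e^(3t)cos(5t) + 3C_2e^(3t)sin(5t) - C_2e^(3t)cos(5t)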